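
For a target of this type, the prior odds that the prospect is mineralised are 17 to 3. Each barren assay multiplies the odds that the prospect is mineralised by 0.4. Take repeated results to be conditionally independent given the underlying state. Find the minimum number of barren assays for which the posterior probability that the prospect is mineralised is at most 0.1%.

Prior odds = 17/3.
Likelihood ratio per barren assay = 0.4.
Target odds: 0.001 ÷ 0.999 = 1/999.
Need (17/3) × 0.4ⁿ ≤ 1/999, i.e. 0.4ⁿ ≤ 1/5661.
0.4⁹ = 512/1953125 is still above 1/5661 but 0.4¹⁰ = 1024/9765625 is at or below it, so n = 10.

10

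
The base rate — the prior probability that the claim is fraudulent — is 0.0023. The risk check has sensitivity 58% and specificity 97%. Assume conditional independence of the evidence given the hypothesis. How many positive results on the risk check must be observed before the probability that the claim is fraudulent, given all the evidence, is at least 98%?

4

Prior odds: 0.0023 ÷ 0.9977 = 23/9977.
False-positive rate = 1 − 0.97 = 0.03; likelihood ratio of a positive = 0.58/0.03 = 58/3.
Target posterior odds = 0.98/0.02 = 49.
Require (58/3)ⁿ ≥ 49 ÷ (23/9977) = 488873/23.
(58/3)³ = 195112/27 falls short of 488873/23 but (58/3)⁴ = 11316496/81 reaches it, so n = 4.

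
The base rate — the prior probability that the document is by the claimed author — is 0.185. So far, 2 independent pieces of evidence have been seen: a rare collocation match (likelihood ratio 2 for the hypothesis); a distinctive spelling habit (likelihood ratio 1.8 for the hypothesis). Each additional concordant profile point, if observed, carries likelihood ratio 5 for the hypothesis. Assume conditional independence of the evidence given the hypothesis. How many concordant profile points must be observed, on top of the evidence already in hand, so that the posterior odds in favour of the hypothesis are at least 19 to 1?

2

Prior odds = 0.185/0.815 = 37/163.
Combined Bayes factor of the evidence already in hand = 2 × 1.8 = 3.6.
Odds after that evidence = (37/163) × 3.6 = 666/815.
Target odds = 19.
Need 5ⁿ ≥ 19 ÷ (666/815) = 15485/666.
5¹ = 5 falls short of 15485/666 but 5² = 25 reaches it, so n = 2.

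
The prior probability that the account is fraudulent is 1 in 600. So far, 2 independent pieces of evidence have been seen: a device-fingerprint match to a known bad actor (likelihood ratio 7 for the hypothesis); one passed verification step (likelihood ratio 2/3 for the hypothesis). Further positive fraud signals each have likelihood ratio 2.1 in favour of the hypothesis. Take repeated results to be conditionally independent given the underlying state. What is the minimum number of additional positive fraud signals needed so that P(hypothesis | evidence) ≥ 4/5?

Prior odds = (1/600)/(599/600) = 1/599.
Combined Bayes factor of the evidence already in hand = 7 × (2/3) = 14/3.
Odds after that evidence = (1/599) × 14/3 = 14/1797.
Target odds = 0.8/0.2 = 4.
Need 2.1ⁿ ≥ 4 ÷ (14/1797) = 3594/7.
2.1⁸ ≈378.229 falls short of 3594/7 but 2.1⁹ ≈794.28 reaches it, so n = 9.

9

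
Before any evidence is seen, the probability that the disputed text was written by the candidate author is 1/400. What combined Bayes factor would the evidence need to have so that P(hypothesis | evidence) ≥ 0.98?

19551

Prior odds = 0.0025/0.9975 = 1/399.
Target odds = 0.98/0.02 = 49.
Required Bayes factor = 49 ÷ (1/399) = 19551.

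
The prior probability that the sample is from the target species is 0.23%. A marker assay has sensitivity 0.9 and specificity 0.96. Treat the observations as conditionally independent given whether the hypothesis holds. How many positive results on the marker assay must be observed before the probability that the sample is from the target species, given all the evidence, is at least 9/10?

3

Prior odds = 0.0023/0.9977 = 23/9977.
False-positive rate = 1 − 0.96 = 0.04; likelihood ratio of a positive = 0.9/0.04 = 22.5.
Target posterior odds = 0.9/0.1 = 9.
Require 22.5ⁿ ≥ 9 ÷ (23/9977) = 89793/23.
22.5² = 506.25 falls short of 89793/23 but 22.5³ = 11390.625 reaches it, so n = 3.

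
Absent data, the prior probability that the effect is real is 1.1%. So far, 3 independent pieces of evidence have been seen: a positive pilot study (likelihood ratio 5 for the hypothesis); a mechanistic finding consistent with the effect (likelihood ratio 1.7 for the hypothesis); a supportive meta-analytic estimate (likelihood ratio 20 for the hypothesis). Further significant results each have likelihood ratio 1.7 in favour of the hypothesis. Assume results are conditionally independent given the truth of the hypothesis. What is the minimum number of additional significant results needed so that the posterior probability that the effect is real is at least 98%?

7

Prior odds = 0.011/0.989 = 11/989.
Combined Bayes factor of the evidence already in hand = 5 × 1.7 × 20 = 170.
Odds after that evidence = (11/989) × 170 = 1870/989.
Target odds = 0.98/0.02 = 49.
Need 1.7ⁿ ≥ 49 ÷ (1870/989) = 48461/1870.
1.7⁶ = 24137569/1000000 falls short of 48461/1870 but 1.7⁷ = 410338673/10000000 reaches it, so n = 7.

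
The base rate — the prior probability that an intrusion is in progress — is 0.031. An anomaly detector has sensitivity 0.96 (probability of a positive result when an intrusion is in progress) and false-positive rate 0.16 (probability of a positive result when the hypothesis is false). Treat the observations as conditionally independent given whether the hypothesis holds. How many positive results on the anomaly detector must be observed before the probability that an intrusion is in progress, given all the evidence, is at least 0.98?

Prior odds = 0.031/0.969 = 31/969.
Likelihood ratio of a positive result = 0.96/0.16 = 6.
Target odds: 0.98 ÷ 0.02 = 49.
Need (31/969) × 6ⁿ ≥ 49, i.e. 6ⁿ ≥ 47481/31.
6⁴ = 1296 falls short of 47481/31 but 6⁵ = 7776 reaches it, so n = 5.

5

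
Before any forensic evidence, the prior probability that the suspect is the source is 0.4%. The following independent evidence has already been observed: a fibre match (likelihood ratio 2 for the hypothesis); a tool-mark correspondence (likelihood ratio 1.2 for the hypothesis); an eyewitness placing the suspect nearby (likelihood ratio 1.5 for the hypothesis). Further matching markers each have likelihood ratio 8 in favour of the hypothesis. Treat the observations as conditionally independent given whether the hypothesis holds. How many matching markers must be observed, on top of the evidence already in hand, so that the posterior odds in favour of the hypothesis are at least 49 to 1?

4

Prior odds = 0.004/0.996 = 1/249.
Combined Bayes factor of the evidence already in hand = 2 × 1.2 × 1.5 = 3.6.
Odds after that evidence = (1/249) × 3.6 = 6/415.
Target odds = 49.
Need 8ⁿ ≥ 49 ÷ (6/415) = 20335/6.
8³ = 512 falls short of 20335/6 but 8⁴ = 4096 reaches it, so n = 4.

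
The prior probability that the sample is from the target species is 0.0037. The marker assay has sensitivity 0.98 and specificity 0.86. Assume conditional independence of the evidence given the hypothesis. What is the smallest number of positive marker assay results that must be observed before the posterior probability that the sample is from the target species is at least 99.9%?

7

Prior odds = 0.0037/0.9963 = 37/9963.
False-positive rate = 1 − 0.86 = 0.14; likelihood ratio of a positive = 0.98/0.14 = 7.
Target posterior odds = 0.999/0.001 = 999.
Require 7ⁿ ≥ 999 ÷ (37/9963) = 269001.
7⁶ = 117649 falls short of 269001 but 7⁷ = 823543 reaches it, so n = 7.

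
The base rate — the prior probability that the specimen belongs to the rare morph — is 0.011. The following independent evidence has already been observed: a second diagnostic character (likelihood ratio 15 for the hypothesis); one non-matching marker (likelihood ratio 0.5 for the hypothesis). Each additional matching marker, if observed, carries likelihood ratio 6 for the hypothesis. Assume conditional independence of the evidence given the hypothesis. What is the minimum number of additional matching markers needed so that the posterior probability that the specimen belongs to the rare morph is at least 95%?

4

Prior odds = 0.011/0.989 = 11/989.
Combined Bayes factor of the evidence already in hand = 15 × 0.5 = 7.5.
Odds after that evidence = (11/989) × 7.5 = 165/1978.
Target odds = 0.95/0.05 = 19.
Need 6ⁿ ≥ 19 ÷ (165/1978) = 37582/165.
6³ = 216 falls short of 37582/165 but 6⁴ = 1296 reaches it, so n = 4.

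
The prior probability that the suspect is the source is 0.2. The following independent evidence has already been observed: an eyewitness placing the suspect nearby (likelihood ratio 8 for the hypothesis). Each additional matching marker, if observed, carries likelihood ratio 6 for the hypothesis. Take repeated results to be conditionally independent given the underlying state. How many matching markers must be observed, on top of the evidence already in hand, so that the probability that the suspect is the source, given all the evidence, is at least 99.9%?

4

Prior odds = 0.2/0.8 = 0.25.
Bayes factor of the evidence already in hand = 8.
Odds after that evidence = 0.25 × 8 = 2.
Target odds = 0.999/0.001 = 999.
Need 6ⁿ ≥ 999 ÷ 2 = 499.5.
6³ = 216 falls short of 499.5 but 6⁴ = 1296 reaches it, so n = 4.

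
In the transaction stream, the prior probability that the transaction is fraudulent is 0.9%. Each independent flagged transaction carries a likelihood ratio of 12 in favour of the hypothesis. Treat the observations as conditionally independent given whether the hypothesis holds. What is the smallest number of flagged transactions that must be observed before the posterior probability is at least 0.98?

4

Prior odds = 0.009/0.991 = 9/991.
Likelihood ratio per flagged transaction = 12.
Target odds: 0.98 ÷ 0.02 = 49.
Need (9/991) × 12ⁿ ≥ 49, i.e. 12ⁿ ≥ 48559/9.
12³ = 1728 falls short of 48559/9 but 12⁴ = 20736 reaches it, so n = 4.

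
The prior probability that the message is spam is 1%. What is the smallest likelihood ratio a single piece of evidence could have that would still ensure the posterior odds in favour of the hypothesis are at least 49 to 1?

Prior odds = 0.01/0.99 = 1/99.
Target odds = 49.
Required Bayes factor = 49 ÷ (1/99) = 4851.

4851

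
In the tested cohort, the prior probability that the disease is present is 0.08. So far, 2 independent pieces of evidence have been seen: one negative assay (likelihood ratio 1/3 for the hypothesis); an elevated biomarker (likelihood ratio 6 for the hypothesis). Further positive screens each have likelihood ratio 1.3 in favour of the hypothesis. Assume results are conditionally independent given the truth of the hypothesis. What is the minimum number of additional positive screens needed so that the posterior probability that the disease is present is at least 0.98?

Prior odds = 0.08/0.92 = 2/23.
Combined Bayes factor of the evidence already in hand = (1/3) × 6 = 2.
Odds after that evidence = (2/23) × 2 = 4/23.
Target odds = 0.98/0.02 = 49.
Need 1.3ⁿ ≥ 49 ÷ (4/23) = 281.75.
1.3²¹ ≈247.065 falls short of 281.75 but 1.3²² ≈321.184 reaches it, so n = 22.

22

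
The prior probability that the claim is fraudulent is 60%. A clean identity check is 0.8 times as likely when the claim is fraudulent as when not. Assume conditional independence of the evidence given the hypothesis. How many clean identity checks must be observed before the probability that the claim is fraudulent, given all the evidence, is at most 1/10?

Prior odds: 0.6 ÷ 0.4 = 1.5.
Likelihood ratio per clean identity check = 0.8.
Target posterior odds = 0.1/0.9 = 1/9.
Need 1.5 × 0.8ⁿ ≤ 1/9, i.e. 0.8ⁿ ≤ 2/27.
0.8¹¹ = 4194304/48828125 is still above 2/27 but 0.8¹² = 16777216/244140625 is at or below it, so n = 12.

12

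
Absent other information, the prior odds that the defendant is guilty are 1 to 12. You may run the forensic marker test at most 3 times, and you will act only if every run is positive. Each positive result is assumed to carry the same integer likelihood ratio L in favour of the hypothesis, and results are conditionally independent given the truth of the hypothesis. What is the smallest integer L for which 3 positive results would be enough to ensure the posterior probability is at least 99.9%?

23

Prior odds = 1/12.
Target odds = 0.999/0.001 = 999.
Need L³ ≥ 999 ÷ (1/12) = 11988.
22³ = 10648 < 11988 ≤ 12167 = 23³, so L = 23.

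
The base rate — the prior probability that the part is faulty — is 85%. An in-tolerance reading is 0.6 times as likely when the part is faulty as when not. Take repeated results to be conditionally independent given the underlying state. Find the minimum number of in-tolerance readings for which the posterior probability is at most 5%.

Prior odds: 0.85 ÷ 0.15 = 17/3.
Likelihood ratio per in-tolerance reading = 0.6.
Target posterior odds = 0.05/0.95 = 1/19.
Require 0.6ⁿ ≤ 1/19 ÷ (17/3) = 3/323.
0.6⁹ = 19683/1953125 is still above 3/323 but 0.6¹⁰ = 59049/9765625 is at or below it, so n = 10.

10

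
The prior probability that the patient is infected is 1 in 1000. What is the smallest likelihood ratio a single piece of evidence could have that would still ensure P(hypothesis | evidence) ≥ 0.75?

Prior odds = 0.001/0.999 = 1/999.
Target odds = 0.75/0.25 = 3.
Required Bayes factor = 3 ÷ (1/999) = 2997.

2997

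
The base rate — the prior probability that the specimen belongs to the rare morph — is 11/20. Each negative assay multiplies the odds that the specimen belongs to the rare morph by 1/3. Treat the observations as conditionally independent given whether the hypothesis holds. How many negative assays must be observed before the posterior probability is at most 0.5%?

Prior odds: 0.55 ÷ 0.45 = 11/9.
Likelihood ratio per negative assay = 1/3.
Target posterior odds = 0.005/0.995 = 1/199.
Require (1/3)ⁿ ≤ 1/199 ÷ (11/9) = 9/2189.
(1/3)⁵ = 1/243 is still above 9/2189 but (1/3)⁶ = 1/729 is at or below it, so n = 6.

6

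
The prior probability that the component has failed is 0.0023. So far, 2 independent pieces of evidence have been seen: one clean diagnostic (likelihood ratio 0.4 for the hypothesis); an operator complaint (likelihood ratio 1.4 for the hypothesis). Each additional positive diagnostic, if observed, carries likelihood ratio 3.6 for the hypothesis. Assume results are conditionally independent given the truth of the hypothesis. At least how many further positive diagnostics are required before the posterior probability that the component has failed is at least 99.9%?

Prior odds = 0.0023/0.9977 = 23/9977.
Combined Bayes factor of the evidence already in hand = 0.4 × 1.4 = 0.56.
Odds after that evidence = (23/9977) × 0.56 = 322/249425.
Target odds = 0.999/0.001 = 999.
Need 3.6ⁿ ≥ 999 ÷ (322/249425) = 249175575/322.
3.6¹⁰ ≈365616 falls short of 249175575/322 but 3.6¹¹ ≈1.31622e+06 reaches it, so n = 11.

11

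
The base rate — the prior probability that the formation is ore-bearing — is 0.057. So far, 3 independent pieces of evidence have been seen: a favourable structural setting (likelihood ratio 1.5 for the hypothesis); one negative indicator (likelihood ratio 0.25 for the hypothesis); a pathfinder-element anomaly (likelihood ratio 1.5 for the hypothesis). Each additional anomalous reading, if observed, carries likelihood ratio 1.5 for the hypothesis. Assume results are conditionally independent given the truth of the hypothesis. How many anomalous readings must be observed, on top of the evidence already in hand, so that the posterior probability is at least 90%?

14

Prior odds = 0.057/0.943 = 57/943.
Combined Bayes factor of the evidence already in hand = 1.5 × 0.25 × 1.5 = 0.5625.
Odds after that evidence = (57/943) × 0.5625 = 513/15088.
Target odds = 0.9/0.1 = 9.
Need 1.5ⁿ ≥ 9 ÷ (513/15088) = 15088/57.
1.5¹³ = 1594323/8192 falls short of 15088/57 but 1.5¹⁴ = 4782969/16384 reaches it, so n = 14.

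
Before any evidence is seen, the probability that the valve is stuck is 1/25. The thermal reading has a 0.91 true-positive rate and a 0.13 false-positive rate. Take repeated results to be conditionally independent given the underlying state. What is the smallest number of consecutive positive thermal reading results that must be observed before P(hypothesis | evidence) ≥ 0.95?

4

Prior odds: 0.04 ÷ 0.96 = 1/24.
Likelihood ratio of a positive result = 0.91/0.13 = 7.
Target posterior odds = 0.95/0.05 = 19.
Need (1/24) × 7ⁿ ≥ 19, i.e. 7ⁿ ≥ 456.
7³ = 343 falls short of 456 but 7⁴ = 2401 reaches it, so n = 4.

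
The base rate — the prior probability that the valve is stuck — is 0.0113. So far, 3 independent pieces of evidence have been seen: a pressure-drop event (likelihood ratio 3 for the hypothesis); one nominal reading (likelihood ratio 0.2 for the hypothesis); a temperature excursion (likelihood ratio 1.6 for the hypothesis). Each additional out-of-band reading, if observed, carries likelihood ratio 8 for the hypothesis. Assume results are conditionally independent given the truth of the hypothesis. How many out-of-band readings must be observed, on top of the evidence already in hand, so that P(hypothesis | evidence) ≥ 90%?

Prior odds = 0.0113/0.9887 = 113/9887.
Combined Bayes factor of the evidence already in hand = 3 × 0.2 × 1.6 = 0.96.
Odds after that evidence = (113/9887) × 0.96 = 2712/247175.
Target odds = 0.9/0.1 = 9.
Need 8ⁿ ≥ 9 ÷ (2712/247175) = 741525/904.
8³ = 512 falls short of 741525/904 but 8⁴ = 4096 reaches it, so n = 4.

4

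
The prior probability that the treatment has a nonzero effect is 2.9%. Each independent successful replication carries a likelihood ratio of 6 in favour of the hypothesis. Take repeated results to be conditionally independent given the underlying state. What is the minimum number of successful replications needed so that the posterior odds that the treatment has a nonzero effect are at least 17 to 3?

3

Prior odds: 0.029 ÷ 0.971 = 29/971.
Likelihood ratio per successful replication = 6.
Target odds = 17/3.
Require 6ⁿ ≥ 17/3 ÷ (29/971) = 16507/87.
6² = 36 falls short of 16507/87 but 6³ = 216 reaches it, so n = 3.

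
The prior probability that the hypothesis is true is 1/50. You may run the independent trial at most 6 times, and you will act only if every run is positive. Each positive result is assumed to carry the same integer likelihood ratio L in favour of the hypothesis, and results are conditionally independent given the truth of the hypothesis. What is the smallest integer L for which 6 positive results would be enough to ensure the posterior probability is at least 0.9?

3

Prior odds = 0.02/0.98 = 1/49.
Target odds = 0.9/0.1 = 9.
Need L⁶ ≥ 9 ÷ (1/49) = 441.
2⁶ = 64 < 441 ≤ 729 = 3⁶, so L = 3.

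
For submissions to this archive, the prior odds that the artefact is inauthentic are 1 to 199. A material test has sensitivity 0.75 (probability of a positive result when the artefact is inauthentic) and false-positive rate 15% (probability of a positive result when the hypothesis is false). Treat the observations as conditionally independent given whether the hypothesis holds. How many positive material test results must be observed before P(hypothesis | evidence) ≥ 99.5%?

7

Prior odds = 1/199.
Likelihood ratio of a positive result = 0.75/0.15 = 5.
Target odds: 0.995 ÷ 0.005 = 199.
Require 5ⁿ ≥ 199 ÷ (1/199) = 39601.
5⁶ = 15625 falls short of 39601 but 5⁷ = 78125 reaches it, so n = 7.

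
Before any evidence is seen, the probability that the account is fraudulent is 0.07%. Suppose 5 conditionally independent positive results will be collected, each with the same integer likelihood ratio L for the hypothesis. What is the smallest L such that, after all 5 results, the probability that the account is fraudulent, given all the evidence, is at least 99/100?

11

Prior odds = 0.0007/0.9993 = 7/9993.
Target odds = 0.99/0.01 = 99.
Need L⁵ ≥ 99 ÷ (7/9993) = 989307/7.
10⁵ = 100000 < 989307/7 ≤ 161051 = 11⁵, so L = 11.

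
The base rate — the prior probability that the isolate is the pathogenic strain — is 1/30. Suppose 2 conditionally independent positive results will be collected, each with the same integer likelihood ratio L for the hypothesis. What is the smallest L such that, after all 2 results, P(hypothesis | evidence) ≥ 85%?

Prior odds = (1/30)/(29/30) = 1/29.
Target odds = 0.85/0.15 = 17/3.
Need L² ≥ 17/3 ÷ (1/29) = 493/3.
12² = 144 < 493/3 ≤ 169 = 13², so L = 13.

13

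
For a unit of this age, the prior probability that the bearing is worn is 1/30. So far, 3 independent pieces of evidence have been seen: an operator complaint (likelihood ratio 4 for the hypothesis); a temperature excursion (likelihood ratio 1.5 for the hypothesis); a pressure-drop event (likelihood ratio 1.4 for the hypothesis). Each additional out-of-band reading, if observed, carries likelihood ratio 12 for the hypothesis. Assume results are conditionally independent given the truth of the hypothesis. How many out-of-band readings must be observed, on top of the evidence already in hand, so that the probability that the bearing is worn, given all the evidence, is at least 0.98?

3

Prior odds = (1/30)/(29/30) = 1/29.
Combined Bayes factor of the evidence already in hand = 4 × 1.5 × 1.4 = 8.4.
Odds after that evidence = (1/29) × 8.4 = 42/145.
Target odds = 0.98/0.02 = 49.
Need 12ⁿ ≥ 49 ÷ (42/145) = 1015/6.
12² = 144 falls short of 1015/6 but 12³ = 1728 reaches it, so n = 3.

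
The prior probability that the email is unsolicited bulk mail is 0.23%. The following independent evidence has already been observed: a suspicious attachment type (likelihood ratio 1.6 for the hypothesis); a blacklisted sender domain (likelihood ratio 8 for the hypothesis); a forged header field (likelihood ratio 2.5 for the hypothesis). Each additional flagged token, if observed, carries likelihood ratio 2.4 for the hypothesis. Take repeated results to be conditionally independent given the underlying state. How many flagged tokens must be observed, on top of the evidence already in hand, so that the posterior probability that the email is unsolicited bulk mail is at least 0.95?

7

Prior odds = 0.0023/0.9977 = 23/9977.
Combined Bayes factor of the evidence already in hand = 1.6 × 8 × 2.5 = 32.
Odds after that evidence = (23/9977) × 32 = 736/9977.
Target odds = 0.95/0.05 = 19.
Need 2.4ⁿ ≥ 19 ÷ (736/9977) = 189563/736.
2.4⁶ = 2985984/15625 falls short of 189563/736 but 2.4⁷ = 35831808/78125 reaches it, so n = 7.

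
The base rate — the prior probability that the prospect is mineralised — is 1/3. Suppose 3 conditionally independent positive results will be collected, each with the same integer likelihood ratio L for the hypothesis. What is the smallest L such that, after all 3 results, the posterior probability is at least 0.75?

2

Prior odds = (1/3)/(2/3) = 0.5.
Target odds = 0.75/0.25 = 3.
Need L³ ≥ 3 ÷ 0.5 = 6.
1³ = 1 < 6 ≤ 8 = 2³, so L = 2.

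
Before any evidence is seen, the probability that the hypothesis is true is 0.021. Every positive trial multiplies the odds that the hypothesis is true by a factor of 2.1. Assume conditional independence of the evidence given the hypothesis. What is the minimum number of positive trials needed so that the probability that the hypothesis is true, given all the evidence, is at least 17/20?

8

Prior odds = 0.021/0.979 = 21/979.
Likelihood ratio per positive trial = 2.1.
Target posterior odds = 0.85/0.15 = 17/3.
Require 2.1ⁿ ≥ 17/3 ÷ (21/979) = 16643/63.
2.1⁷ ≈180.109 falls short of 16643/63 but 2.1⁸ ≈378.229 reaches it, so n = 8.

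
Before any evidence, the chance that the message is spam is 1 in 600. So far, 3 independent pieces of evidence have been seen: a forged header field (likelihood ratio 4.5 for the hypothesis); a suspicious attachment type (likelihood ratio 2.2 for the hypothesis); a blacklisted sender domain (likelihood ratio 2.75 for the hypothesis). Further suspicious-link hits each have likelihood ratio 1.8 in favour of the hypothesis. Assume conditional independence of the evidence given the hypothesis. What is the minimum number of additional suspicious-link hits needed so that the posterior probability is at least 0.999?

18

Prior odds = (1/600)/(599/600) = 1/599.
Combined Bayes factor of the evidence already in hand = 4.5 × 2.2 × 2.75 = 27.225.
Odds after that evidence = (1/599) × 27.225 = 1089/23960.
Target odds = 0.999/0.001 = 999.
Need 1.8ⁿ ≥ 999 ÷ (1089/23960) = 2659560/121.
1.8¹⁷ ≈21859.1 falls short of 2659560/121 but 1.8¹⁸ ≈39346.4 reaches it, so n = 18.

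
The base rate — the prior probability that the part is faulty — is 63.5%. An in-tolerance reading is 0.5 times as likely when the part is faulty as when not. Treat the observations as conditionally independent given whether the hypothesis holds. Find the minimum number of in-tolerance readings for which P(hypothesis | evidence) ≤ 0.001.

11

Prior odds = 0.635/0.365 = 127/73.
Likelihood ratio per in-tolerance reading = 0.5.
Target odds: 0.001 ÷ 0.999 = 1/999.
Need (127/73) × 0.5ⁿ ≤ 1/999, i.e. 0.5ⁿ ≤ 73/126873.
0.5¹⁰ = 1/1024 is still above 73/126873 but 0.5¹¹ = 1/2048 is at or below it, so n = 11.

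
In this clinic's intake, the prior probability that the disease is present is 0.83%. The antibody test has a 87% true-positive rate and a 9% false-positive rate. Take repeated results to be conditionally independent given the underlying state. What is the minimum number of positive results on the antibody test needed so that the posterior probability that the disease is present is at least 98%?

Prior odds: 0.0083 ÷ 0.9917 = 83/9917.
Likelihood ratio of a positive result = 0.87/0.09 = 29/3.
Target odds: 0.98 ÷ 0.02 = 49.
Need (83/9917) × (29/3)ⁿ ≥ 49, i.e. (29/3)ⁿ ≥ 485933/83.
(29/3)³ = 24389/27 falls short of 485933/83 but (29/3)⁴ = 707281/81 reaches it, so n = 4.

4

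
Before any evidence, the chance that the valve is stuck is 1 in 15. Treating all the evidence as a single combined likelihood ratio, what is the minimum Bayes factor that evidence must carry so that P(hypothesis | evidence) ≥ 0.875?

98

Prior odds = (1/15)/(14/15) = 1/14.
Target odds = 0.875/0.125 = 7.
Required Bayes factor = 7 ÷ (1/14) = 98.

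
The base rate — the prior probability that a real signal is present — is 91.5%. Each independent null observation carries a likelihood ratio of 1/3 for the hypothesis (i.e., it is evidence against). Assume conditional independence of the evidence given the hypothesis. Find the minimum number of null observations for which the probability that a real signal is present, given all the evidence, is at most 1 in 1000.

Prior odds: 0.915 ÷ 0.085 = 183/17.
Likelihood ratio per null observation = 1/3.
Target odds: 0.001 ÷ 0.999 = 1/999.
Need (183/17) × (1/3)ⁿ ≤ 1/999, i.e. (1/3)ⁿ ≤ 17/182817.
(1/3)⁸ = 1/6561 is still above 17/182817 but (1/3)⁹ = 1/19683 is at or below it, so n = 9.

9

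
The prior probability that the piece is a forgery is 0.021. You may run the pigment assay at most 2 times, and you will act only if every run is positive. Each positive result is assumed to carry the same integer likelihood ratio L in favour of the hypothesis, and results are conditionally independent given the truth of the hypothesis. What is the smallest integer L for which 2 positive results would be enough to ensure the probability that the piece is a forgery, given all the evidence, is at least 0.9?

Prior odds = 0.021/0.979 = 21/979.
Target odds = 0.9/0.1 = 9.
Need L² ≥ 9 ÷ (21/979) = 2937/7.
20² = 400 < 2937/7 ≤ 441 = 21², so L = 21.

21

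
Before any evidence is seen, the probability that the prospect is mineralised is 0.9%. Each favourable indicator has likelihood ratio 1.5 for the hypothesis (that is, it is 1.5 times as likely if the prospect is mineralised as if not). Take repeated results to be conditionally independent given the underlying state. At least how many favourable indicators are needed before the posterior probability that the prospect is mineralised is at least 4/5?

16

Prior odds = 0.009/0.991 = 9/991.
Likelihood ratio per favourable indicator = 1.5.
Target posterior odds = 0.8/0.2 = 4.
Need (9/991) × 1.5ⁿ ≥ 4, i.e. 1.5ⁿ ≥ 3964/9.
1.5¹⁵ = 14348907/32768 falls short of 3964/9 but 1.5¹⁶ = 43046721/65536 reaches it, so n = 16.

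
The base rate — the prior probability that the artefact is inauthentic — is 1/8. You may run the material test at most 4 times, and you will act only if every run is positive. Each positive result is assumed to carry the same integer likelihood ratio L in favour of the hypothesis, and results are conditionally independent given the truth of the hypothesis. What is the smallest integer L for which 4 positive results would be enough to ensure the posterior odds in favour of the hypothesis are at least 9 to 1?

3

Prior odds = 0.125/0.875 = 1/7.
Target odds = 9.
Need L⁴ ≥ 9 ÷ (1/7) = 63.
2⁴ = 16 < 63 ≤ 81 = 3⁴, so L = 3.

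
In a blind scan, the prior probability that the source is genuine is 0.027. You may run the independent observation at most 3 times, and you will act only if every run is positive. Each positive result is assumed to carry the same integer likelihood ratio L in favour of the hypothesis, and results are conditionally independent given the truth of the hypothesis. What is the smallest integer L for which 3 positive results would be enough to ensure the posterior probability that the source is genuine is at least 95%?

Prior odds = 0.027/0.973 = 27/973.
Target odds = 0.95/0.05 = 19.
Need L³ ≥ 19 ÷ (27/973) = 18487/27.
8³ = 512 < 18487/27 ≤ 729 = 9³, so L = 9.

9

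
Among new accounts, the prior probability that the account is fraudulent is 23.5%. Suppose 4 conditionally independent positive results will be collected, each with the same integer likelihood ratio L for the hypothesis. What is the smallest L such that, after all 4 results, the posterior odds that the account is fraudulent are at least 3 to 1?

2

Prior odds = 0.235/0.765 = 47/153.
Target odds = 3.
Need L⁴ ≥ 3 ÷ (47/153) = 459/47.
1⁴ = 1 < 459/47 ≤ 16 = 2⁴, so L = 2.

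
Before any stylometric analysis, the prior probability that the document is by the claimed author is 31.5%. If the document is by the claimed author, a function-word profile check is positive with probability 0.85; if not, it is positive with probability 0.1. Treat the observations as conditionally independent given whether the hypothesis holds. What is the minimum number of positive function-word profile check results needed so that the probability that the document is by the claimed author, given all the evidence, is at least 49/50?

Prior odds = 0.315/0.685 = 63/137.
Likelihood ratio of a positive = 0.85/0.1 = 8.5.
Target odds: 0.98 ÷ 0.02 = 49.
Require 8.5ⁿ ≥ 49 ÷ (63/137) = 959/9.
8.5² = 72.25 falls short of 959/9 but 8.5³ = 614.125 reaches it, so n = 3.

3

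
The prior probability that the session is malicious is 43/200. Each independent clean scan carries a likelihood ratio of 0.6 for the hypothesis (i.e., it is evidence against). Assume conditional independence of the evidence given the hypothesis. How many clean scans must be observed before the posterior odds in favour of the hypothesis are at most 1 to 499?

Prior odds: 0.215 ÷ 0.785 = 43/157.
Likelihood ratio per clean scan = 0.6.
Target odds = 1/499.
Require 0.6ⁿ ≤ 1/499 ÷ (43/157) = 157/21457.
0.6⁹ = 19683/1953125 is still above 157/21457 but 0.6¹⁰ = 59049/9765625 is at or below it, so n = 10.

10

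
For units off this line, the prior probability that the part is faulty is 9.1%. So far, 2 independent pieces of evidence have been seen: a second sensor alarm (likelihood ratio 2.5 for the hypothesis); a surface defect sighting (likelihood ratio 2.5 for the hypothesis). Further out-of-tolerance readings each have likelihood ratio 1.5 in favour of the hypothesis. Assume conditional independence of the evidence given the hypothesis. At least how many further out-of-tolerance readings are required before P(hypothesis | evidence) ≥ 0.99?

Prior odds = 0.091/0.909 = 91/909.
Combined Bayes factor of the evidence already in hand = 2.5 × 2.5 = 6.25.
Odds after that evidence = (91/909) × 6.25 = 2275/3636.
Target odds = 0.99/0.01 = 99.
Need 1.5ⁿ ≥ 99 ÷ (2275/3636) = 359964/2275.
1.5¹² = 531441/4096 falls short of 359964/2275 but 1.5¹³ = 1594323/8192 reaches it, so n = 13.

13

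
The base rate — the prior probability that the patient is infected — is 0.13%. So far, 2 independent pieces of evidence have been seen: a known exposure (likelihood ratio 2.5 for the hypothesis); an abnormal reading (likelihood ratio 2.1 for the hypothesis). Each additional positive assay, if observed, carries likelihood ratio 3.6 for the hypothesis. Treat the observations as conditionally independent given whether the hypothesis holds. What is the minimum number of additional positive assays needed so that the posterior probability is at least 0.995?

Prior odds = 0.0013/0.9987 = 13/9987.
Combined Bayes factor of the evidence already in hand = 2.5 × 2.1 = 5.25.
Odds after that evidence = (13/9987) × 5.25 = 91/13316.
Target odds = 0.995/0.005 = 199.
Need 3.6ⁿ ≥ 199 ÷ (91/13316) = 2649884/91.
3.6⁸ ≈28211.1 falls short of 2649884/91 but 3.6⁹ ≈101560 reaches it, so n = 9.

9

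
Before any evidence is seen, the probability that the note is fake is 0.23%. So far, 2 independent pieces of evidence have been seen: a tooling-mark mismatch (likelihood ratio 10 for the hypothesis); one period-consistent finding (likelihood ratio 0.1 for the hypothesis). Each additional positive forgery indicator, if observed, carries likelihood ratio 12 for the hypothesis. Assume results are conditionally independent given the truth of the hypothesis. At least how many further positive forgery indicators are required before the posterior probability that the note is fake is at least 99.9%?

6

Prior odds = 0.0023/0.9977 = 23/9977.
Combined Bayes factor of the evidence already in hand = 10 × 0.1 = 1.
Odds after that evidence = (23/9977) × 1 = 23/9977.
Target odds = 0.999/0.001 = 999.
Need 12ⁿ ≥ 999 ÷ (23/9977) = 9967023/23.
12⁵ = 248832 falls short of 9967023/23 but 12⁶ = 2985984 reaches it, so n = 6.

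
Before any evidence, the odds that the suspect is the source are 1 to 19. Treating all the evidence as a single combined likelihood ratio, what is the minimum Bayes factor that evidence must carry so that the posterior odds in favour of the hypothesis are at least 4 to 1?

76

Prior odds = 1/19.
Target odds = 4.
Required Bayes factor = 4 ÷ (1/19) = 76.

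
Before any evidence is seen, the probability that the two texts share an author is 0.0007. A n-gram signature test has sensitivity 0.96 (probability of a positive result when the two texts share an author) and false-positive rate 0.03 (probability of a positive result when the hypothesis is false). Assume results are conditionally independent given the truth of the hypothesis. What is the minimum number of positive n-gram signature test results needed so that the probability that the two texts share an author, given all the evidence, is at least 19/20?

Prior odds = 0.0007/0.9993 = 7/9993.
Likelihood ratio of a positive result = 0.96/0.03 = 32.
Target odds: 0.95 ÷ 0.05 = 19.
Require 32ⁿ ≥ 19 ÷ (7/9993) = 189867/7.
32² = 1024 falls short of 189867/7 but 32³ = 32768 reaches it, so n = 3.

3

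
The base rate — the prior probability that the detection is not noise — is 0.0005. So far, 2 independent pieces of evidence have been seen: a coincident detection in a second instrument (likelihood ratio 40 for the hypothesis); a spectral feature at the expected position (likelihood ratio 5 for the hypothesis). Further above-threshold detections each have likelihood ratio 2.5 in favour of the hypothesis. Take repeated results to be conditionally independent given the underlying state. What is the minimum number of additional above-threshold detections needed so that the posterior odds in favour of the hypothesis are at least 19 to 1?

Prior odds = 0.0005/0.9995 = 1/1999.
Combined Bayes factor of the evidence already in hand = 40 × 5 = 200.
Odds after that evidence = (1/1999) × 200 = 200/1999.
Target odds = 19.
Need 2.5ⁿ ≥ 19 ÷ (200/1999) = 189.905.
2.5⁵ = 97.65625 falls short of 189.905 but 2.5⁶ = 244.140625 reaches it, so n = 6.

6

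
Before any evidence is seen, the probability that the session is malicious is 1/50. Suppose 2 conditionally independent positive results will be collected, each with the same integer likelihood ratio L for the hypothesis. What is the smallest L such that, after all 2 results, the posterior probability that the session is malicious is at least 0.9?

21

Prior odds = 0.02/0.98 = 1/49.
Target odds = 0.9/0.1 = 9.
Need L² ≥ 9 ÷ (1/49) = 441.
20² = 400 < 441 ≤ 441 = 21², so L = 21.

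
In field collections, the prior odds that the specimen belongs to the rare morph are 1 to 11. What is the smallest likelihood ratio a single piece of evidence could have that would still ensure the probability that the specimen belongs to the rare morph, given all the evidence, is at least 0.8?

44

Prior odds = 1/11.
Target odds = 0.8/0.2 = 4.
Required Bayes factor = 4 ÷ (1/11) = 44.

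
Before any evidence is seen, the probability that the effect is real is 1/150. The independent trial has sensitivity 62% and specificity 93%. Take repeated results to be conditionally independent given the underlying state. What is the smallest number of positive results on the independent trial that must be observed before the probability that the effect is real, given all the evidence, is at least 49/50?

Prior odds = (1/150)/(149/150) = 1/149.
False-positive rate = 1 − 0.93 = 0.07; likelihood ratio of a positive = 0.62/0.07 = 62/7.
Target odds: 0.98 ÷ 0.02 = 49.
Require (62/7)ⁿ ≥ 49 ÷ (1/149) = 7301.
(62/7)⁴ = 14776336/2401 falls short of 7301 but (62/7)⁵ = 916132832/16807 reaches it, so n = 5.

5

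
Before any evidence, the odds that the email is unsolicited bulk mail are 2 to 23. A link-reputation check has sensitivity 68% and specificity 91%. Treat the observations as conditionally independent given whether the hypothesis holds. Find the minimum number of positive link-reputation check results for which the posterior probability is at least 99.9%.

Prior odds = 2/23.
False-positive rate = 1 − 0.91 = 0.09; likelihood ratio of a positive = 0.68/0.09 = 68/9.
Target odds: 0.999 ÷ 0.001 = 999.
Need (2/23) × (68/9)ⁿ ≥ 999, i.e. (68/9)ⁿ ≥ 11488.5.
(68/9)⁴ = 21381376/6561 falls short of 11488.5 but (68/9)⁵ ≈24622.5 reaches it, so n = 5.

5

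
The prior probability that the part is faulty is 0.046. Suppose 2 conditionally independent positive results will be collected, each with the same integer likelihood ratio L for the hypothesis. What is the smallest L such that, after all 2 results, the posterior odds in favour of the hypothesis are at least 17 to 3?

11

Prior odds = 0.046/0.954 = 23/477.
Target odds = 17/3.
Need L² ≥ 17/3 ÷ (23/477) = 2703/23.
10² = 100 < 2703/23 ≤ 121 = 11², so L = 11.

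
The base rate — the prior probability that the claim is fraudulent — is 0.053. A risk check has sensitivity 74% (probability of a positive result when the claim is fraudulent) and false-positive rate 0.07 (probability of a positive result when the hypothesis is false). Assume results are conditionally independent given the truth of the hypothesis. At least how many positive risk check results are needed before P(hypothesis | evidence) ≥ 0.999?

Prior odds = 0.053/0.947 = 53/947.
Likelihood ratio of a positive result = 0.74/0.07 = 74/7.
Target posterior odds = 0.999/0.001 = 999.
Need (53/947) × (74/7)ⁿ ≥ 999, i.e. (74/7)ⁿ ≥ 946053/53.
(74/7)⁴ = 29986576/2401 falls short of 946053/53 but (74/7)⁵ ≈132029 reaches it, so n = 5.

5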